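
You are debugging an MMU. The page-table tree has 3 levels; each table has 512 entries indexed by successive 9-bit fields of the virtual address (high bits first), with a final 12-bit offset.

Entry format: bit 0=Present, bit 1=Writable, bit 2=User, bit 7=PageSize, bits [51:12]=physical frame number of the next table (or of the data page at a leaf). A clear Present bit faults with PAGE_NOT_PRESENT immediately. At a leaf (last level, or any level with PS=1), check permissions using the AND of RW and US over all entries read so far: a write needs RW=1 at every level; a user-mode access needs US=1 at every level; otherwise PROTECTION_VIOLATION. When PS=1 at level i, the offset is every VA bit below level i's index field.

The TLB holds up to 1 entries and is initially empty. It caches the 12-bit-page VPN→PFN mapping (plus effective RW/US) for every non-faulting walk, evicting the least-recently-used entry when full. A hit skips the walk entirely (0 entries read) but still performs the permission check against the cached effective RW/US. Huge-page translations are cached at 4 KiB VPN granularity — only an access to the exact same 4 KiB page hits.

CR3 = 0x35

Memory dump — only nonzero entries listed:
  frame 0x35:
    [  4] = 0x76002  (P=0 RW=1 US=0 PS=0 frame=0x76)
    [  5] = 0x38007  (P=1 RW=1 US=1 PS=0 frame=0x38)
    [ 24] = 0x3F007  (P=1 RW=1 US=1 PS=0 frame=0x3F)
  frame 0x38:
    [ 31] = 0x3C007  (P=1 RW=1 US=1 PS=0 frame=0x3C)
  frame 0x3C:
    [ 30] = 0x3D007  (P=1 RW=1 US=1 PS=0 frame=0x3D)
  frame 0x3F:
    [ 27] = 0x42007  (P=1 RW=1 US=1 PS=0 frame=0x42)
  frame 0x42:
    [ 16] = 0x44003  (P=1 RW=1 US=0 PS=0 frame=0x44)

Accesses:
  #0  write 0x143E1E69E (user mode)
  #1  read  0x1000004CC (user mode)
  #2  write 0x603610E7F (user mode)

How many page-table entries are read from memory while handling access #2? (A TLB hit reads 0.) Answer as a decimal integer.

Walk each access:
#0 VA=0x143E1E69E (w,user):
  [0] read 0x35 idx=5: raw=0x38007 flags P=1 W=1 U=1 S=0
  [1] read 0x38 idx=31: raw=0x3C007 flags P=1 W=1 U=1 S=0
  [2] read 0x3C idx=30: raw=0x3D007 flags P=1 W=1 U=1 S=0
  ✓ 0x3D69E  — 3 lookups
#1 VA=0x1000004CC (r,user):
  [0] read 0x35 idx=4: raw=0x76002 flags P=0 W=1 U=0 S=0
  ✗ PAGE_NOT_PRESENT  [1 reads]
#2 VA=0x603610E7F (w,user):
  [0] read 0x35 idx=24: raw=0x3F007 flags P=1 W=1 U=1 S=0
  [1] read 0x3F idx=27: raw=0x42007 flags P=1 W=1 U=1 S=0
  [2] read 0x42 idx=16: raw=0x44003 flags P=1 W=1 U=0 S=0
  ✗ PROTECTION_VIOLATION  [3 reads]

Entries read for #2: 3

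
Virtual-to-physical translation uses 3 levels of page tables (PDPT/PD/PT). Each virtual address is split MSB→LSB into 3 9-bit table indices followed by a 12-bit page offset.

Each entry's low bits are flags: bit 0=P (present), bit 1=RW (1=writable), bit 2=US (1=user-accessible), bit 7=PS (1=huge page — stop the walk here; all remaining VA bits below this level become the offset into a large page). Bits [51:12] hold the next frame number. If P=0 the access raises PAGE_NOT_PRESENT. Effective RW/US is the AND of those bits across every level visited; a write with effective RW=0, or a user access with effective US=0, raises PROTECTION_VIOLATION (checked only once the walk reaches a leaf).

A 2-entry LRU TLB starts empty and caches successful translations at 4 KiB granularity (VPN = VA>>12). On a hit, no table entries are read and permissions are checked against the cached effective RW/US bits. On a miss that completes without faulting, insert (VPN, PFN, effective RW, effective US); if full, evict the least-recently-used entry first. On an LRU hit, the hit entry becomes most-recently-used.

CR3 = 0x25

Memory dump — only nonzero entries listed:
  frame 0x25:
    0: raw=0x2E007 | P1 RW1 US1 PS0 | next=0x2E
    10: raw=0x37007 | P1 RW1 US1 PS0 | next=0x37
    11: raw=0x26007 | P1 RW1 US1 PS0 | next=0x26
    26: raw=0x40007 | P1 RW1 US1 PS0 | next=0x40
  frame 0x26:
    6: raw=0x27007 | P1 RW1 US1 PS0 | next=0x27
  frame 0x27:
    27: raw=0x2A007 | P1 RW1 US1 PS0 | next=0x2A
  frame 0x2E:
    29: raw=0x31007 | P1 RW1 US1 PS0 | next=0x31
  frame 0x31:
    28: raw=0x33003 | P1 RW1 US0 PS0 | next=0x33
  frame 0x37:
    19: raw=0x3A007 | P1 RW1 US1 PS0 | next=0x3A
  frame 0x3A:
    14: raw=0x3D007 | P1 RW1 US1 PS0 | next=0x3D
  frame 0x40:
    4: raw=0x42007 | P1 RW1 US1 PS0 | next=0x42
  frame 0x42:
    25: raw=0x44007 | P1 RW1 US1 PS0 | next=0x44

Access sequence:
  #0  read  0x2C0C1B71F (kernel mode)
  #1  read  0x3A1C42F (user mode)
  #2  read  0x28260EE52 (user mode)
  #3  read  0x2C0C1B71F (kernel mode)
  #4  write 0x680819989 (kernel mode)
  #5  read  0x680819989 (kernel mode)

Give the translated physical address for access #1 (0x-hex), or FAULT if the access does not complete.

Per-access translation:
#0 VA=0x2C0C1B71F (r,kernel):
  L0 @0x25[11] → 0x26007  P=1,RW=1,US=1,PS=0
  L1 @0x26[6] → 0x27007  P=1,RW=1,US=1,PS=0
  L2 @0x27[27] → 0x2A007  P=1,RW=1,US=1,PS=0
  ✓ 0x2A71F  — 3 lookups
#1 VA=0x3A1C42F (r,user):
  L0 @0x25[0] → 0x2E007  P=1,RW=1,US=1,PS=0
  L1 @0x2E[29] → 0x31007  P=1,RW=1,US=1,PS=0
  L2 @0x31[28] → 0x33003  P=1,RW=1,US=0,PS=0
  ⇒ fault: PROTECTION_VIOLATION  — 3 lookups
#2 VA=0x28260EE52 (r,user):
  L0 @0x25[10] → 0x37007  P=1,RW=1,US=1,PS=0
  L1 @0x37[19] → 0x3A007  P=1,RW=1,US=1,PS=0
  L2 @0x3A[14] → 0x3D007  P=1,RW=1,US=1,PS=0
  ✓ 0x3DE52  — 3 lookups
#3 VA=0x2C0C1B71F (r,kernel):
  TLB hit vpn=0x2C0C1B → PA=0x2A71F
#4 VA=0x680819989 (w,kernel):
  L0 @0x25[26] → 0x40007  P=1,RW=1,US=1,PS=0
  L1 @0x40[4] → 0x42007  P=1,RW=1,US=1,PS=0
  L2 @0x42[25] → 0x44007  P=1,RW=1,US=1,PS=0
  ✓ 0x44989  — 3 lookups
#5 VA=0x680819989 (r,kernel):
  TLB hit vpn=0x680819 → PA=0x44989

Access #1 PA: FAULT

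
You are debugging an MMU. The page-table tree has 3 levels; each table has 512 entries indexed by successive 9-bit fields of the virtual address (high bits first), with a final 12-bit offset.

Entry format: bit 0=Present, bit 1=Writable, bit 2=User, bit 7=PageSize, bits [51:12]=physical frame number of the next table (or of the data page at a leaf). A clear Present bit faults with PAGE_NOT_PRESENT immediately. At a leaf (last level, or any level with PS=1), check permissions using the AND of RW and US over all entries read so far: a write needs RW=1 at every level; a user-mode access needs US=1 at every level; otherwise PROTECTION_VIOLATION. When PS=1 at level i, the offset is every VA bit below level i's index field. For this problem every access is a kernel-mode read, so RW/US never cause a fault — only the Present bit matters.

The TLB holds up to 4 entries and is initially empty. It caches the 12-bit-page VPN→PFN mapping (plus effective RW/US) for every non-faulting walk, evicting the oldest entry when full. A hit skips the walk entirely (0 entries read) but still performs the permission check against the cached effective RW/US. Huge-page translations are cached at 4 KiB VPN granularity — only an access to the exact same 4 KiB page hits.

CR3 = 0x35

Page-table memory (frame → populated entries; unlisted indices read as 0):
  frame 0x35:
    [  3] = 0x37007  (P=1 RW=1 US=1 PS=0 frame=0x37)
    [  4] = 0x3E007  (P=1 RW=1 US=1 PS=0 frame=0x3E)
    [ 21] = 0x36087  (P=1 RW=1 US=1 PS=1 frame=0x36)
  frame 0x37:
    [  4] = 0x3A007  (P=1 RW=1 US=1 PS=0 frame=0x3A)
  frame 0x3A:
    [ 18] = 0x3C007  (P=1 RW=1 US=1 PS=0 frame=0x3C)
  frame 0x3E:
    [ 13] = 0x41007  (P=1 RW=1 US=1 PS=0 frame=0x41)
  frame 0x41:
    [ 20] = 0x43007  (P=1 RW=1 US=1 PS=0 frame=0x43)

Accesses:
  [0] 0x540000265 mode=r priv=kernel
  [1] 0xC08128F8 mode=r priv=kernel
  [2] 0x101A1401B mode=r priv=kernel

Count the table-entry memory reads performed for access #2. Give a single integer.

Trace:
#0 VA=0x540000265 (r,kernel):
  lvl0: tbl 0x35, slot 21 ⇒ 0x36087 (P1/RW1/US1/PS1)
  → PA=0x36265 (huge @L0)  (1 entries read)
#1 VA=0xC08128F8 (r,kernel):
  lvl0: tbl 0x35, slot 3 ⇒ 0x37007 (P1/RW1/US1/PS0)
  lvl1: tbl 0x37, slot 4 ⇒ 0x3A007 (P1/RW1/US1/PS0)
  lvl2: tbl 0x3A, slot 18 ⇒ 0x3C007 (P1/RW1/US1/PS0)
  → PA=0x3C8F8  (3 entries read)
#2 VA=0x101A1401B (r,kernel):
  lvl0: tbl 0x35, slot 4 ⇒ 0x3E007 (P1/RW1/US1/PS0)
  lvl1: tbl 0x3E, slot 13 ⇒ 0x41007 (P1/RW1/US1/PS0)
  lvl2: tbl 0x41, slot 20 ⇒ 0x43007 (P1/RW1/US1/PS0)
  → PA=0x4301B  (3 entries read)

Entries read for #2: 3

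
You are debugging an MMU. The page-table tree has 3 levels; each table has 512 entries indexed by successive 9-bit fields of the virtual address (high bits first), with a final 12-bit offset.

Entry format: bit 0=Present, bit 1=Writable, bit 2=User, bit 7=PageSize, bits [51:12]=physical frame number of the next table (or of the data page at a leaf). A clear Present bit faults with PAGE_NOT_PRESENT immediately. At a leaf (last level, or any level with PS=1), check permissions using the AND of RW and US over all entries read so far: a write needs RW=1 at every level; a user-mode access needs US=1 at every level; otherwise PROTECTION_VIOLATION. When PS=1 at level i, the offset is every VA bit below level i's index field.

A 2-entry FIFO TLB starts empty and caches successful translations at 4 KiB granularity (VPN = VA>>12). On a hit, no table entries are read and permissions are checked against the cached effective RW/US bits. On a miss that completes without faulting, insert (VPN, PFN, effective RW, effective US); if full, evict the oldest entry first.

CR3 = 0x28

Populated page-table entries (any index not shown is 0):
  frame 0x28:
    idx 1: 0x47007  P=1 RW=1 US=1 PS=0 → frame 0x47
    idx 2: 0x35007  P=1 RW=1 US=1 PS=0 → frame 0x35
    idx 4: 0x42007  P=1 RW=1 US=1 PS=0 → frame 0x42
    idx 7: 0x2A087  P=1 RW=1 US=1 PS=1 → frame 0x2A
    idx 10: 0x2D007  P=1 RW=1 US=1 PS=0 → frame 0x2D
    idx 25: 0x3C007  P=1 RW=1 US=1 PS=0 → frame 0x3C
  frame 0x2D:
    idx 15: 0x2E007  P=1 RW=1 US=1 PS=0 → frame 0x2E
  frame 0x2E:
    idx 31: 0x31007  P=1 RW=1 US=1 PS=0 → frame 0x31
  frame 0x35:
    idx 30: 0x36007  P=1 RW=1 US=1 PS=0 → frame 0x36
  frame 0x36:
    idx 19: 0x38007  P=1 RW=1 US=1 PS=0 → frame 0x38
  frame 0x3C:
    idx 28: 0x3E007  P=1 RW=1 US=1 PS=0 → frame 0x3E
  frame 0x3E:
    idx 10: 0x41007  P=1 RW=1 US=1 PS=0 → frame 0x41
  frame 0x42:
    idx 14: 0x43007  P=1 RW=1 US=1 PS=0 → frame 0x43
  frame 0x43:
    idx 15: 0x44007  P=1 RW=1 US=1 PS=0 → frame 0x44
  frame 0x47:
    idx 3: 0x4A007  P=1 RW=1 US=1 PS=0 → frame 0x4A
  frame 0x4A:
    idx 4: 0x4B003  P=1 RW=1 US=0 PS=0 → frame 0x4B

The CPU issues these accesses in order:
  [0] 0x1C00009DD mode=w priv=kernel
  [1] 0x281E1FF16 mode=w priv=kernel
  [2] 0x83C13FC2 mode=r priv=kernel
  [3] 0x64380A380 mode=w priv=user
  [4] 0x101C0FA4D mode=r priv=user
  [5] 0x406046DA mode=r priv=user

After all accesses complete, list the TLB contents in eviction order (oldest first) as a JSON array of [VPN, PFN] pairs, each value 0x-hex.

Walk each access:
#0 VA=0x1C00009DD (w,kernel):
  L0: frame=0x28 idx=7 entry=0x2A087 [P=1 RW=1 US=1 PS=1]
  ⇒ phys 0x2A9DD (huge @L0)  [1 reads]
#1 VA=0x281E1FF16 (w,kernel):
  L0: frame=0x28 idx=10 entry=0x2D007 [P=1 RW=1 US=1 PS=0]
  L1: frame=0x2D idx=15 entry=0x2E007 [P=1 RW=1 US=1 PS=0]
  L2: frame=0x2E idx=31 entry=0x31007 [P=1 RW=1 US=1 PS=0]
  ⇒ phys 0x31F16  [3 reads]
#2 VA=0x83C13FC2 (r,kernel):
  L0: frame=0x28 idx=2 entry=0x35007 [P=1 RW=1 US=1 PS=0]
  L1: frame=0x35 idx=30 entry=0x36007 [P=1 RW=1 US=1 PS=0]
  L2: frame=0x36 idx=19 entry=0x38007 [P=1 RW=1 US=1 PS=0]
  ⇒ phys 0x38FC2  [3 reads]
#3 VA=0x64380A380 (w,user):
  L0: frame=0x28 idx=25 entry=0x3C007 [P=1 RW=1 US=1 PS=0]
  L1: frame=0x3C idx=28 entry=0x3E007 [P=1 RW=1 US=1 PS=0]
  L2: frame=0x3E idx=10 entry=0x41007 [P=1 RW=1 US=1 PS=0]
  ⇒ phys 0x41380  [3 reads]
#4 VA=0x101C0FA4D (r,user):
  L0: frame=0x28 idx=4 entry=0x42007 [P=1 RW=1 US=1 PS=0]
  L1: frame=0x42 idx=14 entry=0x43007 [P=1 RW=1 US=1 PS=0]
  L2: frame=0x43 idx=15 entry=0x44007 [P=1 RW=1 US=1 PS=0]
  ⇒ phys 0x44A4D  [3 reads]
#5 VA=0x406046DA (r,user):
  L0: frame=0x28 idx=1 entry=0x47007 [P=1 RW=1 US=1 PS=0]
  L1: frame=0x47 idx=3 entry=0x4A007 [P=1 RW=1 US=1 PS=0]
  L2: frame=0x4A idx=4 entry=0x4B003 [P=1 RW=1 US=0 PS=0]
  → PROTECTION_VIOLATION  (3 entries read)

TLB: [["0x64380A", "0x41"], ["0x101C0F", "0x44"]]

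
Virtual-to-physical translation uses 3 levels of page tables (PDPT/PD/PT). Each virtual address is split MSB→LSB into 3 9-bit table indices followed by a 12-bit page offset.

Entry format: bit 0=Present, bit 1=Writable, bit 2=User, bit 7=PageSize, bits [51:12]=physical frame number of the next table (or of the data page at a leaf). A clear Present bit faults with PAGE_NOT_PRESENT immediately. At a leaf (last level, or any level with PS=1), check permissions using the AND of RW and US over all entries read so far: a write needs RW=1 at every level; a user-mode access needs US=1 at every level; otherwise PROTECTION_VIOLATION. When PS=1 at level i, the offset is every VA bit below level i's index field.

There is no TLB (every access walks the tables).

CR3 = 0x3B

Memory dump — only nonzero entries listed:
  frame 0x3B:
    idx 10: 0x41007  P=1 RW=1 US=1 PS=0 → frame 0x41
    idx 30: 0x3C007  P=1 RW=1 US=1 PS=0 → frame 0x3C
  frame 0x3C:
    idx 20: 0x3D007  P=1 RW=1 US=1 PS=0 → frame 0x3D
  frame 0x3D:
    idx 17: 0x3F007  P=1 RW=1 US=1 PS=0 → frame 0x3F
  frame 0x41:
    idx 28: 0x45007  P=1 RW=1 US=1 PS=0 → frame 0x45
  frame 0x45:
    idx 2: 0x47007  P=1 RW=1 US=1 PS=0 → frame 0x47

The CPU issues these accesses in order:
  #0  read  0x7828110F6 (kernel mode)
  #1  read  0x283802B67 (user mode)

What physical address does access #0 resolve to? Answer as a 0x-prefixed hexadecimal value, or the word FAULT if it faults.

Walk each access:
#0 VA=0x7828110F6 (r,kernel):
  L0: frame=0x3B idx=30 entry=0x3C007 [P=1 RW=1 US=1 PS=0]
  L1: frame=0x3C idx=20 entry=0x3D007 [P=1 RW=1 US=1 PS=0]
  L2: frame=0x3D idx=17 entry=0x3F007 [P=1 RW=1 US=1 PS=0]
  ✓ 0x3F0F6  — 3 lookups
#1 VA=0x283802B67 (r,user):
  L0: frame=0x3B idx=10 entry=0x41007 [P=1 RW=1 US=1 PS=0]
  L1: frame=0x41 idx=28 entry=0x45007 [P=1 RW=1 US=1 PS=0]
  L2: frame=0x45 idx=2 entry=0x47007 [P=1 RW=1 US=1 PS=0]
  ✓ 0x47B67  — 3 lookups

Access #0 PA: 0x3F0F6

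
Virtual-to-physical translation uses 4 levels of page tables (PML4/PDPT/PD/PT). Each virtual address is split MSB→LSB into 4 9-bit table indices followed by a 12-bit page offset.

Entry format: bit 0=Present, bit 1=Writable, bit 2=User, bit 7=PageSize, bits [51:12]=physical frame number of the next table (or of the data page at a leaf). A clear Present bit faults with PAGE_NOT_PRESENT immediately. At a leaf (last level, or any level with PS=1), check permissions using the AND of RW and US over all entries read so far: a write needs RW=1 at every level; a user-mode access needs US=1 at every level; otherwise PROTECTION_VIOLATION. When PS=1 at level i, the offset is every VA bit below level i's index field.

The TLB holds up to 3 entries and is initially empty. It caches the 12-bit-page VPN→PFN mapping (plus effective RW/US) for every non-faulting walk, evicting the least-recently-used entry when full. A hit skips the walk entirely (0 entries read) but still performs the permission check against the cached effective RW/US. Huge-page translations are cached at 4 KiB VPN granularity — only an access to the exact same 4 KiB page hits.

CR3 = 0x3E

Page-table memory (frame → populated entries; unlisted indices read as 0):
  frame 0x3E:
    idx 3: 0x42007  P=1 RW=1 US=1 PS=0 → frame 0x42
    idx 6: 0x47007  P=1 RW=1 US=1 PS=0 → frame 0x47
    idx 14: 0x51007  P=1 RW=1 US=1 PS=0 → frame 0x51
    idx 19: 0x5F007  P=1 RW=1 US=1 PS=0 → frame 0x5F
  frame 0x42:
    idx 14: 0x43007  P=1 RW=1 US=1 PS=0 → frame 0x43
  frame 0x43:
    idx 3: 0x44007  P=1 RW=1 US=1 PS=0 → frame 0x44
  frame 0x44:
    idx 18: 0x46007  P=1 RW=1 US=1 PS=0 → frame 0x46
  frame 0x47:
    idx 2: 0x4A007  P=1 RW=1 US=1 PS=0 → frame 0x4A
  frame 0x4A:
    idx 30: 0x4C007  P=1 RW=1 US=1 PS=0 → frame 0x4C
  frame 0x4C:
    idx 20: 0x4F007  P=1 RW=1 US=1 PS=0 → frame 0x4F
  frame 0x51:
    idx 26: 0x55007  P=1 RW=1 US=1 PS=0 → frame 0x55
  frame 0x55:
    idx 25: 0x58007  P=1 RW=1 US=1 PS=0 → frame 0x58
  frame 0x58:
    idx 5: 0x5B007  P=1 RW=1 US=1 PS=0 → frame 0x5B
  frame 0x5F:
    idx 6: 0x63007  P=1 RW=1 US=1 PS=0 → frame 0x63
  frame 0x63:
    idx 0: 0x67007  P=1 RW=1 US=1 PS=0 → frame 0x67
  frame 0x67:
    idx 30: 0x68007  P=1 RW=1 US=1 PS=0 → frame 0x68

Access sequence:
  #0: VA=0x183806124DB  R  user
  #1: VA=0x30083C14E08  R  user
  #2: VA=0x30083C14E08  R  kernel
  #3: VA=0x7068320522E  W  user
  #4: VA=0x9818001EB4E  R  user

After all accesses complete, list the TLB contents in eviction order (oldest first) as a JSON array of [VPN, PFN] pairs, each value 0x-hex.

Walk each access:
#0 VA=0x183806124DB (r,user):
  lvl0: tbl 0x3E, slot 3 ⇒ 0x42007 (P1/RW1/US1/PS0)
  lvl1: tbl 0x42, slot 14 ⇒ 0x43007 (P1/RW1/US1/PS0)
  lvl2: tbl 0x43, slot 3 ⇒ 0x44007 (P1/RW1/US1/PS0)
  lvl3: tbl 0x44, slot 18 ⇒ 0x46007 (P1/RW1/US1/PS0)
  ✓ 0x464DB  — 4 lookups
#1 VA=0x30083C14E08 (r,user):
  lvl0: tbl 0x3E, slot 6 ⇒ 0x47007 (P1/RW1/US1/PS0)
  lvl1: tbl 0x47, slot 2 ⇒ 0x4A007 (P1/RW1/US1/PS0)
  lvl2: tbl 0x4A, slot 30 ⇒ 0x4C007 (P1/RW1/US1/PS0)
  lvl3: tbl 0x4C, slot 20 ⇒ 0x4F007 (P1/RW1/US1/PS0)
  ✓ 0x4FE08  — 4 lookups
#2 VA=0x30083C14E08 (r,kernel):
  TLB hit vpn=0x30083C14 → PA=0x4FE08
#3 VA=0x7068320522E (w,user):
  lvl0: tbl 0x3E, slot 14 ⇒ 0x51007 (P1/RW1/US1/PS0)
  lvl1: tbl 0x51, slot 26 ⇒ 0x55007 (P1/RW1/US1/PS0)
  lvl2: tbl 0x55, slot 25 ⇒ 0x58007 (P1/RW1/US1/PS0)
  lvl3: tbl 0x58, slot 5 ⇒ 0x5B007 (P1/RW1/US1/PS0)
  ✓ 0x5B22E  — 4 lookups
#4 VA=0x9818001EB4E (r,user):
  lvl0: tbl 0x3E, slot 19 ⇒ 0x5F007 (P1/RW1/US1/PS0)
  lvl1: tbl 0x5F, slot 6 ⇒ 0x63007 (P1/RW1/US1/PS0)
  lvl2: tbl 0x63, slot 0 ⇒ 0x67007 (P1/RW1/US1/PS0)
  lvl3: tbl 0x67, slot 30 ⇒ 0x68007 (P1/RW1/US1/PS0)
  ✓ 0x68B4E  — 4 lookups

TLB: [["0x30083C14", "0x4F"], ["0x70683205", "0x5B"], ["0x9818001E", "0x68"]]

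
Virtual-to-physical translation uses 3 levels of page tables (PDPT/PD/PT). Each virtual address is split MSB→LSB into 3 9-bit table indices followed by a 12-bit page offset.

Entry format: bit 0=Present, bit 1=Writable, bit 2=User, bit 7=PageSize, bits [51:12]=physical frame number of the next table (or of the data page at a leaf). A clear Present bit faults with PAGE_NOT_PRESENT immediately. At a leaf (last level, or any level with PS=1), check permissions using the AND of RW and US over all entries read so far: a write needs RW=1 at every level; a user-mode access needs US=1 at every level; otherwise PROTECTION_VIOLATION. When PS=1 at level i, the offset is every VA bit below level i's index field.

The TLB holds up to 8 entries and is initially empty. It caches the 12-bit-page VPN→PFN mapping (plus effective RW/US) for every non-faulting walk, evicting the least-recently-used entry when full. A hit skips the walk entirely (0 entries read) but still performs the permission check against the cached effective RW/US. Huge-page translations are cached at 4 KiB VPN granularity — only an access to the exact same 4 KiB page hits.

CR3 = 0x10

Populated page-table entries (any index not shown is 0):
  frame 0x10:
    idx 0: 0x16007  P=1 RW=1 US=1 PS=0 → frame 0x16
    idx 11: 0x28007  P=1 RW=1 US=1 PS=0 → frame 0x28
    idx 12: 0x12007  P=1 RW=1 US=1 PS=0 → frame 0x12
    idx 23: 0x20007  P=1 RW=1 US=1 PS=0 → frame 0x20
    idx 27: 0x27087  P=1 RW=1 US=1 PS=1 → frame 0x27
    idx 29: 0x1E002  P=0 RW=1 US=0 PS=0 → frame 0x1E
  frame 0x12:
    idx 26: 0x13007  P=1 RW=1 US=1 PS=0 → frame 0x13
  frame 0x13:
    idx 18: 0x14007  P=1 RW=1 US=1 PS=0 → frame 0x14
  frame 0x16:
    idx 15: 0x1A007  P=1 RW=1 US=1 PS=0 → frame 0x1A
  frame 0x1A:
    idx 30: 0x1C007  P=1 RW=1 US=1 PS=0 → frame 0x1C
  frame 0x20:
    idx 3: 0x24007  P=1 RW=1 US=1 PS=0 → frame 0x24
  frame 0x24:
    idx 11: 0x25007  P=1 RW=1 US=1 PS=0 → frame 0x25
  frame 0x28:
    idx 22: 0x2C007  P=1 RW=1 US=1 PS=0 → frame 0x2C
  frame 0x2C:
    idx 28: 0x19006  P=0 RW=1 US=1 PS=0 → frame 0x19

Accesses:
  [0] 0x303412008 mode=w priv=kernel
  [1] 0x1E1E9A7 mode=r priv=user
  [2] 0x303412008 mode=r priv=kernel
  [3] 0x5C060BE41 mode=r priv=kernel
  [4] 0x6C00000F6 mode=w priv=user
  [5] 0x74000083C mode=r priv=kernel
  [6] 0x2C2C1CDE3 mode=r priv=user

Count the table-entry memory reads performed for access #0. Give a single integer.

Per-access translation:
#0 VA=0x303412008 (w,kernel):
  L0 @0x10[12] → 0x12007  P=1,RW=1,US=1,PS=0
  L1 @0x12[26] → 0x13007  P=1,RW=1,US=1,PS=0
  L2 @0x13[18] → 0x14007  P=1,RW=1,US=1,PS=0
  ⇒ phys 0x14008  [3 reads]
#1 VA=0x1E1E9A7 (r,user):
  L0 @0x10[0] → 0x16007  P=1,RW=1,US=1,PS=0
  L1 @0x16[15] → 0x1A007  P=1,RW=1,US=1,PS=0
  L2 @0x1A[30] → 0x1C007  P=1,RW=1,US=1,PS=0
  ⇒ phys 0x1C9A7  [3 reads]
#2 VA=0x303412008 (r,kernel):
  TLB hit vpn=0x303412 → PA=0x14008
#3 VA=0x5C060BE41 (r,kernel):
  L0 @0x10[23] → 0x20007  P=1,RW=1,US=1,PS=0
  L1 @0x20[3] → 0x24007  P=1,RW=1,US=1,PS=0
  L2 @0x24[11] → 0x25007  P=1,RW=1,US=1,PS=0
  ⇒ phys 0x25E41  [3 reads]
#4 VA=0x6C00000F6 (w,user):
  L0 @0x10[27] → 0x27087  P=1,RW=1,US=1,PS=1
  ⇒ phys 0x270F6 (huge @L0)  [1 reads]
#5 VA=0x74000083C (r,kernel):
  L0 @0x10[29] → 0x1E002  P=0,RW=1,US=0,PS=0
  ⇒ fault: PAGE_NOT_PRESENT  — 1 lookups
#6 VA=0x2C2C1CDE3 (r,user):
  L0 @0x10[11] → 0x28007  P=1,RW=1,US=1,PS=0
  L1 @0x28[22] → 0x2C007  P=1,RW=1,US=1,PS=0
  L2 @0x2C[28] → 0x19006  P=0,RW=1,US=1,PS=0
  ⇒ fault: PAGE_NOT_PRESENT  — 3 lookups

Entries read for #0: 3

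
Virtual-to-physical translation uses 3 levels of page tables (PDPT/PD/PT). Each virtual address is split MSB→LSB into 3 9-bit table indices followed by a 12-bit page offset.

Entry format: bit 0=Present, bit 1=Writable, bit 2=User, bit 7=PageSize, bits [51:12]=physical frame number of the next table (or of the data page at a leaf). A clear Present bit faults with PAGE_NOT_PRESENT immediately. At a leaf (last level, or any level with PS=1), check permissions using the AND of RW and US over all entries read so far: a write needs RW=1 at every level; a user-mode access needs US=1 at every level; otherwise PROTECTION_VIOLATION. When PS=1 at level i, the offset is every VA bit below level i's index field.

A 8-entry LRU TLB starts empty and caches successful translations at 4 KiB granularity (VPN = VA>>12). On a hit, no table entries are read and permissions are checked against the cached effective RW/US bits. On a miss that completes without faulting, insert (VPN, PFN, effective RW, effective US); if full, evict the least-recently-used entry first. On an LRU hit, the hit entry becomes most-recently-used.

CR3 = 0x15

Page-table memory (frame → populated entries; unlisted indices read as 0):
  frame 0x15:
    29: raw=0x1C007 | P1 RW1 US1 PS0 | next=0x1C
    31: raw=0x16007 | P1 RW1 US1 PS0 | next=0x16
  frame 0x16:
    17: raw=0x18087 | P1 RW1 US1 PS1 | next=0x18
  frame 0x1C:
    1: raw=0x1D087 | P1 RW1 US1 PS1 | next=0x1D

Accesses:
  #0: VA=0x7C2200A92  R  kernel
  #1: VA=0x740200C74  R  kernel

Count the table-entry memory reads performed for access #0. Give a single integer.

Per-access translation:
#0 VA=0x7C2200A92 (r,kernel):
  L0: frame=0x15 idx=31 entry=0x16007 [P=1 RW=1 US=1 PS=0]
  L1: frame=0x16 idx=17 entry=0x18087 [P=1 RW=1 US=1 PS=1]
  → PA=0x18A92 (huge @L1)  (2 entries read)
#1 VA=0x740200C74 (r,kernel):
  L0: frame=0x15 idx=29 entry=0x1C007 [P=1 RW=1 US=1 PS=0]
  L1: frame=0x1C idx=1 entry=0x1D087 [P=1 RW=1 US=1 PS=1]
  → PA=0x1DC74 (huge @L1)  (2 entries read)

Entries read for #0: 2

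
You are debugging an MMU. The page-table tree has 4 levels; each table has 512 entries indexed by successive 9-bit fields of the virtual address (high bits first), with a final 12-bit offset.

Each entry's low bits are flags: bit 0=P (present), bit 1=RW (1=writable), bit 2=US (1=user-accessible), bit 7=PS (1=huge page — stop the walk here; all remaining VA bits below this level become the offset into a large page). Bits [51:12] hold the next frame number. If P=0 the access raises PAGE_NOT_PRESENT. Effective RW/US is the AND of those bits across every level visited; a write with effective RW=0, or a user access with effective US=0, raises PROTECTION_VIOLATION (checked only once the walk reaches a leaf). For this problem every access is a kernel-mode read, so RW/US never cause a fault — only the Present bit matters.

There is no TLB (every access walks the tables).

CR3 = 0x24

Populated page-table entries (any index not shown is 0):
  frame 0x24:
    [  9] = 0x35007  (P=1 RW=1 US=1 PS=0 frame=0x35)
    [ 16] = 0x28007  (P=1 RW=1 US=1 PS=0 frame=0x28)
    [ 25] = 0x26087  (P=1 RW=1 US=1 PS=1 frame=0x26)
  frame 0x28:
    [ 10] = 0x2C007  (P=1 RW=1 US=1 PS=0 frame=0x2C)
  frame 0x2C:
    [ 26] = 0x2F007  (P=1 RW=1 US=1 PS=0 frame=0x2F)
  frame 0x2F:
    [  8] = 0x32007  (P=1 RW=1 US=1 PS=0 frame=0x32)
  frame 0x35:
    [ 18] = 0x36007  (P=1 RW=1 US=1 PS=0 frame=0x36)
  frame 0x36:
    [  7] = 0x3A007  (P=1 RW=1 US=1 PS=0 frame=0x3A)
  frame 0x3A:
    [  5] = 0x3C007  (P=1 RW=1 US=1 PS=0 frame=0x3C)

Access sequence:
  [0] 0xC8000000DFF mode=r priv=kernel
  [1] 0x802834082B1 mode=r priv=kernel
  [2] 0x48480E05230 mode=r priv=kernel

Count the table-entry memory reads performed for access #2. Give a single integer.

Trace:
#0 VA=0xC8000000DFF (r,kernel):
  L0: frame=0x24 idx=25 entry=0x26087 [P=1 RW=1 US=1 PS=1]
  ⇒ phys 0x26DFF (huge @L0)  [1 reads]
#1 VA=0x802834082B1 (r,kernel):
  L0: frame=0x24 idx=16 entry=0x28007 [P=1 RW=1 US=1 PS=0]
  L1: frame=0x28 idx=10 entry=0x2C007 [P=1 RW=1 US=1 PS=0]
  L2: frame=0x2C idx=26 entry=0x2F007 [P=1 RW=1 US=1 PS=0]
  L3: frame=0x2F idx=8 entry=0x32007 [P=1 RW=1 US=1 PS=0]
  ⇒ phys 0x322B1  [4 reads]
#2 VA=0x48480E05230 (r,kernel):
  L0: frame=0x24 idx=9 entry=0x35007 [P=1 RW=1 US=1 PS=0]
  L1: frame=0x35 idx=18 entry=0x36007 [P=1 RW=1 US=1 PS=0]
  L2: frame=0x36 idx=7 entry=0x3A007 [P=1 RW=1 US=1 PS=0]
  L3: frame=0x3A idx=5 entry=0x3C007 [P=1 RW=1 US=1 PS=0]
  ⇒ phys 0x3C230  [4 reads]

Entries read for #2: 4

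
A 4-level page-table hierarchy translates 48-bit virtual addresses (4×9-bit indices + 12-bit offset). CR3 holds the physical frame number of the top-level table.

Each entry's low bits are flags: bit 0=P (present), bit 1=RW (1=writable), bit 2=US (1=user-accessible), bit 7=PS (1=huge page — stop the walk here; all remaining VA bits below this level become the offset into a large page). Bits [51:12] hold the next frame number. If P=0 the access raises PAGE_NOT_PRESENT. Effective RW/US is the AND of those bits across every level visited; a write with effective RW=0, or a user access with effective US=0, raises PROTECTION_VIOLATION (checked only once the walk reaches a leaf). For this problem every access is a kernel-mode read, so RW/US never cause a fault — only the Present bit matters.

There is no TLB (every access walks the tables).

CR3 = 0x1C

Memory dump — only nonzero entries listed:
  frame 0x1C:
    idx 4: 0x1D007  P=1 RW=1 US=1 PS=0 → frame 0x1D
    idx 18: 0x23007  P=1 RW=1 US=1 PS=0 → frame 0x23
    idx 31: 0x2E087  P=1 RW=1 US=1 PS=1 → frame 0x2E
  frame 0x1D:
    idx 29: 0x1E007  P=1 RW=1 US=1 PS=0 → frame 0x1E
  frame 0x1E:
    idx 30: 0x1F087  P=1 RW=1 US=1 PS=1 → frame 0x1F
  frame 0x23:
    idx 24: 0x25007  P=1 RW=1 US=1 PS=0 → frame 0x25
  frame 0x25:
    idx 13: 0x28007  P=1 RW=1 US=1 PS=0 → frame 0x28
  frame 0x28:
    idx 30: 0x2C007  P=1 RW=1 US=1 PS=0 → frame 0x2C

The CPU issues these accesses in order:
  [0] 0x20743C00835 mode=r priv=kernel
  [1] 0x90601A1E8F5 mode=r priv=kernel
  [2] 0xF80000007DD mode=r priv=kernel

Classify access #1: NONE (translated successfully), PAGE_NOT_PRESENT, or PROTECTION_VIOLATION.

Per-access translation:
#0 VA=0x20743C00835 (r,kernel):
  L0 @0x1C[4] → 0x1D007  P=1,RW=1,US=1,PS=0
  L1 @0x1D[29] → 0x1E007  P=1,RW=1,US=1,PS=0
  L2 @0x1E[30] → 0x1F087  P=1,RW=1,US=1,PS=1
  ✓ 0x1F835 (huge @L2)  — 3 lookups
#1 VA=0x90601A1E8F5 (r,kernel):
  L0 @0x1C[18] → 0x23007  P=1,RW=1,US=1,PS=0
  L1 @0x23[24] → 0x25007  P=1,RW=1,US=1,PS=0
  L2 @0x25[13] → 0x28007  P=1,RW=1,US=1,PS=0
  L3 @0x28[30] → 0x2C007  P=1,RW=1,US=1,PS=0
  ✓ 0x2C8F5  — 4 lookups
#2 VA=0xF80000007DD (r,kernel):
  L0 @0x1C[31] → 0x2E087  P=1,RW=1,US=1,PS=1
  ✓ 0x2E7DD (huge @L0)  — 1 lookups

Access #1 fault: NONE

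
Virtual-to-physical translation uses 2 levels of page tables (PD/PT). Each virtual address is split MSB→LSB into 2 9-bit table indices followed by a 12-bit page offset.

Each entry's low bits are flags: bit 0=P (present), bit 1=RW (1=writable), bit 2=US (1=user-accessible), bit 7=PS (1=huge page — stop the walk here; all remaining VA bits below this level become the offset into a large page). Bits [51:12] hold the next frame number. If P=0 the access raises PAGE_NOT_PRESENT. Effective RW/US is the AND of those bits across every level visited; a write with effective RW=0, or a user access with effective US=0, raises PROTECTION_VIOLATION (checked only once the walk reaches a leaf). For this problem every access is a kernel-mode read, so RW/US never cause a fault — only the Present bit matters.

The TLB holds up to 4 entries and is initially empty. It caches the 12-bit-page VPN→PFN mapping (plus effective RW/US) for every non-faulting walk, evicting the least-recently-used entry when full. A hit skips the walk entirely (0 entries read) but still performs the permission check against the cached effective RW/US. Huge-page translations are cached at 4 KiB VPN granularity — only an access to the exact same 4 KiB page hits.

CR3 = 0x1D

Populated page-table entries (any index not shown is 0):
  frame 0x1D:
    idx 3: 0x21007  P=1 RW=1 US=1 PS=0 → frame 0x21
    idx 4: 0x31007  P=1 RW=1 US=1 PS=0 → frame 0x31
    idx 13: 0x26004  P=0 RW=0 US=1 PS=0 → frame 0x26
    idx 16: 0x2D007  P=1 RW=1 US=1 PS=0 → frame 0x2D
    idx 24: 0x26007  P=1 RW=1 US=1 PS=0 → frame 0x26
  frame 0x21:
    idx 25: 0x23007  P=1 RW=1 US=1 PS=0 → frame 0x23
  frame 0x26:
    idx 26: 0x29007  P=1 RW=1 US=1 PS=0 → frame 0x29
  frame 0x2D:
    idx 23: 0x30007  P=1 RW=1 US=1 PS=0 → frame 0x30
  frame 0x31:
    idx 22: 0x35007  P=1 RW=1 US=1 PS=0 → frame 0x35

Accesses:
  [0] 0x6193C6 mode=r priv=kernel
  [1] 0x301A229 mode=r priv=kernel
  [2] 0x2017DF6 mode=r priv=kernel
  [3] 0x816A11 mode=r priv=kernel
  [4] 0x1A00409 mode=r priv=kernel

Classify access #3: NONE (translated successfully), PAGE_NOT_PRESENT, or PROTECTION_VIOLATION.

Trace:
#0 VA=0x6193C6 (r,kernel):
  lvl0: tbl 0x1D, slot 3 ⇒ 0x21007 (P1/RW1/US1/PS0)
  lvl1: tbl 0x21, slot 25 ⇒ 0x23007 (P1/RW1/US1/PS0)
  → PA=0x233C6  (2 entries read)
#1 VA=0x301A229 (r,kernel):
  lvl0: tbl 0x1D, slot 24 ⇒ 0x26007 (P1/RW1/US1/PS0)
  lvl1: tbl 0x26, slot 26 ⇒ 0x29007 (P1/RW1/US1/PS0)
  → PA=0x29229  (2 entries read)
#2 VA=0x2017DF6 (r,kernel):
  lvl0: tbl 0x1D, slot 16 ⇒ 0x2D007 (P1/RW1/US1/PS0)
  lvl1: tbl 0x2D, slot 23 ⇒ 0x30007 (P1/RW1/US1/PS0)
  → PA=0x30DF6  (2 entries read)
#3 VA=0x816A11 (r,kernel):
  lvl0: tbl 0x1D, slot 4 ⇒ 0x31007 (P1/RW1/US1/PS0)
  lvl1: tbl 0x31, slot 22 ⇒ 0x35007 (P1/RW1/US1/PS0)
  → PA=0x35A11  (2 entries read)
#4 VA=0x1A00409 (r,kernel):
  lvl0: tbl 0x1D, slot 13 ⇒ 0x26004 (P0/RW0/US1/PS0)
  ✗ PAGE_NOT_PRESENT  [1 reads]

Access #3 fault: NONE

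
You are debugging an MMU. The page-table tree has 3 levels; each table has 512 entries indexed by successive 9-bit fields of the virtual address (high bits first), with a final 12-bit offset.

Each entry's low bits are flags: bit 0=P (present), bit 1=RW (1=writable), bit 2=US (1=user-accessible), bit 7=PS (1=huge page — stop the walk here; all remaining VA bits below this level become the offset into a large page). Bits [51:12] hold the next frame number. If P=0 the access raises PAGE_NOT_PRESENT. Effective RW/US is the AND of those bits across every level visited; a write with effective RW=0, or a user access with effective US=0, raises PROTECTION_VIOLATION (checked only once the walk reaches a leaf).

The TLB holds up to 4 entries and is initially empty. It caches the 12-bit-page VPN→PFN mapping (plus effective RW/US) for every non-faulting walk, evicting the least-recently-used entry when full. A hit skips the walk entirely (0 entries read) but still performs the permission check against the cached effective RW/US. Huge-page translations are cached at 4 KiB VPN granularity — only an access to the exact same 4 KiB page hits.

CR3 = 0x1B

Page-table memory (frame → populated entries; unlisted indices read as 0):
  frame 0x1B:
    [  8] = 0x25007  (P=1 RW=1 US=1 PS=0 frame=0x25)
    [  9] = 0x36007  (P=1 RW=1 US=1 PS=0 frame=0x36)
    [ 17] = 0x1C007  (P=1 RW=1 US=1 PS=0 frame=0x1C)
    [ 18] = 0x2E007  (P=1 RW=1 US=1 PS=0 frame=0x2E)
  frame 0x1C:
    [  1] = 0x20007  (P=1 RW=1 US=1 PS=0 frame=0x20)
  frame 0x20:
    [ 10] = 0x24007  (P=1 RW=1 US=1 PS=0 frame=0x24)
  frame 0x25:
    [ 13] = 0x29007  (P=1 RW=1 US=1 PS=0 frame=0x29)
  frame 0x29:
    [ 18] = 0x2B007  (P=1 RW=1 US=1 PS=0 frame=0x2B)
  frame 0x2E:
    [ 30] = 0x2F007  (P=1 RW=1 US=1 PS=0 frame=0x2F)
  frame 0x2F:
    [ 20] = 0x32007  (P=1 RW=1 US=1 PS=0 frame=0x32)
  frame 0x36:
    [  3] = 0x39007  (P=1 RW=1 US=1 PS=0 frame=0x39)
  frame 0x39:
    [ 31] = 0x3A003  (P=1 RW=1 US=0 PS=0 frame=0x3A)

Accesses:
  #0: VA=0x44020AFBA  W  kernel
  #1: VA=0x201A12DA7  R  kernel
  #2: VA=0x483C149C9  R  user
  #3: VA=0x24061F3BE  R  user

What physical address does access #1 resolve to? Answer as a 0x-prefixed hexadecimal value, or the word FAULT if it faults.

Trace:
#0 VA=0x44020AFBA (w,kernel):
  L0: frame=0x1B idx=17 entry=0x1C007 [P=1 RW=1 US=1 PS=0]
  L1: frame=0x1C idx=1 entry=0x20007 [P=1 RW=1 US=1 PS=0]
  L2: frame=0x20 idx=10 entry=0x24007 [P=1 RW=1 US=1 PS=0]
  ⇒ phys 0x24FBA  [3 reads]
#1 VA=0x201A12DA7 (r,kernel):
  L0: frame=0x1B idx=8 entry=0x25007 [P=1 RW=1 US=1 PS=0]
  L1: frame=0x25 idx=13 entry=0x29007 [P=1 RW=1 US=1 PS=0]
  L2: frame=0x29 idx=18 entry=0x2B007 [P=1 RW=1 US=1 PS=0]
  ⇒ phys 0x2BDA7  [3 reads]
#2 VA=0x483C149C9 (r,user):
  L0: frame=0x1B idx=18 entry=0x2E007 [P=1 RW=1 US=1 PS=0]
  L1: frame=0x2E idx=30 entry=0x2F007 [P=1 RW=1 US=1 PS=0]
  L2: frame=0x2F idx=20 entry=0x32007 [P=1 RW=1 US=1 PS=0]
  ⇒ phys 0x329C9  [3 reads]
#3 VA=0x24061F3BE (r,user):
  L0: frame=0x1B idx=9 entry=0x36007 [P=1 RW=1 US=1 PS=0]
  L1: frame=0x36 idx=3 entry=0x39007 [P=1 RW=1 US=1 PS=0]
  L2: frame=0x39 idx=31 entry=0x3A003 [P=1 RW=1 US=0 PS=0]
  ✗ PROTECTION_VIOLATION  [3 reads]

Access #1 PA: 0x2BDA7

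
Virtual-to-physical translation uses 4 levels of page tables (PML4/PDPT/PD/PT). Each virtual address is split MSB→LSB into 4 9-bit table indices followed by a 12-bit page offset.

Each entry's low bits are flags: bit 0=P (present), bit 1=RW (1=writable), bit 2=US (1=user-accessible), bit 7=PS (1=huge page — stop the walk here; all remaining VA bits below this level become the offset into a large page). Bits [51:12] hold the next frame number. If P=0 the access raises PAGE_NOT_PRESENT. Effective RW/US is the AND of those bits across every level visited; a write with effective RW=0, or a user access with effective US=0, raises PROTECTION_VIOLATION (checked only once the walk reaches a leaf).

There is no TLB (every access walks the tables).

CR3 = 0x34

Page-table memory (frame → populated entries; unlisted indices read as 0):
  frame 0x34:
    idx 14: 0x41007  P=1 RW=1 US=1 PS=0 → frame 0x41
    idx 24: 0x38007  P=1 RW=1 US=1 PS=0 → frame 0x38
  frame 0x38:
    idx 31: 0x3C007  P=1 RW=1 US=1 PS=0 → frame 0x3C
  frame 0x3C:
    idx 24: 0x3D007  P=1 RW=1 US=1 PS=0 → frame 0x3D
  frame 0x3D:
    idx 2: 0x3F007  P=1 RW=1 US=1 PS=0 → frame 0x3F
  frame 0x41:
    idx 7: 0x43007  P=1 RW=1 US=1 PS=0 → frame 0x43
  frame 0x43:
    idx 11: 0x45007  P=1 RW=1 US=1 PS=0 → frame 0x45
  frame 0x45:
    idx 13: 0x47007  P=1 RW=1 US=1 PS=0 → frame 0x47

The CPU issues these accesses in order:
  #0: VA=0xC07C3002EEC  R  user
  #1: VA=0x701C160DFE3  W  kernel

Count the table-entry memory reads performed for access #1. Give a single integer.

Walk each access:
#0 VA=0xC07C3002EEC (r,user):
  L0 @0x34[24] → 0x38007  P=1,RW=1,US=1,PS=0
  L1 @0x38[31] → 0x3C007  P=1,RW=1,US=1,PS=0
  L2 @0x3C[24] → 0x3D007  P=1,RW=1,US=1,PS=0
  L3 @0x3D[2] → 0x3F007  P=1,RW=1,US=1,PS=0
  ⇒ phys 0x3FEEC  [4 reads]
#1 VA=0x701C160DFE3 (w,kernel):
  L0 @0x34[14] → 0x41007  P=1,RW=1,US=1,PS=0
  L1 @0x41[7] → 0x43007  P=1,RW=1,US=1,PS=0
  L2 @0x43[11] → 0x45007  P=1,RW=1,US=1,PS=0
  L3 @0x45[13] → 0x47007  P=1,RW=1,US=1,PS=0
  ⇒ phys 0x47FE3  [4 reads]

Entries read for #1: 4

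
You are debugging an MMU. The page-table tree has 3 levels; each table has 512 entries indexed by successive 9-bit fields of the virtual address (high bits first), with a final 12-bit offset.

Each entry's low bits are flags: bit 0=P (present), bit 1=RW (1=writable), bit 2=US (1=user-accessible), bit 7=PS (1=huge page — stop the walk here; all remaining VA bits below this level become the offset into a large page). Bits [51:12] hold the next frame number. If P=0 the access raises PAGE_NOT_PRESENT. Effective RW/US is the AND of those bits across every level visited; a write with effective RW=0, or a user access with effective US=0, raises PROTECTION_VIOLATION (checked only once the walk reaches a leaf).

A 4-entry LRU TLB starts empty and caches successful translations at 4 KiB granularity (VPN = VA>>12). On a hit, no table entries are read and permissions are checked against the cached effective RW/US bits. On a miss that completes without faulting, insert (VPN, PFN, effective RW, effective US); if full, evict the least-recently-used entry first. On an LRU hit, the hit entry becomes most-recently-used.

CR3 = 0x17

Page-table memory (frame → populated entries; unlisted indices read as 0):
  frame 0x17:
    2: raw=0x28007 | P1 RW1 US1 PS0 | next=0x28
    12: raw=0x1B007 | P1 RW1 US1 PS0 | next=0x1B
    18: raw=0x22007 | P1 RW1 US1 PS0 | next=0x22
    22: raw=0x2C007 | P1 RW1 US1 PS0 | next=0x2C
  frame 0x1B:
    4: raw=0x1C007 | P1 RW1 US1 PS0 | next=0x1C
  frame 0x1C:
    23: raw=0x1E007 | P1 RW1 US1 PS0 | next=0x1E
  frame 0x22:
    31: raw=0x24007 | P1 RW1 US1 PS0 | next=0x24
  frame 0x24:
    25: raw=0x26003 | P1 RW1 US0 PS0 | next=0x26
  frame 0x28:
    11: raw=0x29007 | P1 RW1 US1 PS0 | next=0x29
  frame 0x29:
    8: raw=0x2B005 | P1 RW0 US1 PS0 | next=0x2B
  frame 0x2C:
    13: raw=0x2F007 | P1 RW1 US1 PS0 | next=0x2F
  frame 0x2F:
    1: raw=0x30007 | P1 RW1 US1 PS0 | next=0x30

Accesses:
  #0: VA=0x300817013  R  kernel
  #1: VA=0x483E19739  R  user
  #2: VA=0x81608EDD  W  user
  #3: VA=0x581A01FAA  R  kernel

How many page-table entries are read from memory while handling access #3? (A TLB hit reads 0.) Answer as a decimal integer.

Trace:
#0 VA=0x300817013 (r,kernel):
  L0: frame=0x17 idx=12 entry=0x1B007 [P=1 RW=1 US=1 PS=0]
  L1: frame=0x1B idx=4 entry=0x1C007 [P=1 RW=1 US=1 PS=0]
  L2: frame=0x1C idx=23 entry=0x1E007 [P=1 RW=1 US=1 PS=0]
  ✓ 0x1E013  — 3 lookups
#1 VA=0x483E19739 (r,user):
  L0: frame=0x17 idx=18 entry=0x22007 [P=1 RW=1 US=1 PS=0]
  L1: frame=0x22 idx=31 entry=0x24007 [P=1 RW=1 US=1 PS=0]
  L2: frame=0x24 idx=25 entry=0x26003 [P=1 RW=1 US=0 PS=0]
  → PROTECTION_VIOLATION  (3 entries read)
#2 VA=0x81608EDD (w,user):
  L0: frame=0x17 idx=2 entry=0x28007 [P=1 RW=1 US=1 PS=0]
  L1: frame=0x28 idx=11 entry=0x29007 [P=1 RW=1 US=1 PS=0]
  L2: frame=0x29 idx=8 entry=0x2B005 [P=1 RW=0 US=1 PS=0]
  → PROTECTION_VIOLATION  (3 entries read)
#3 VA=0x581A01FAA (r,kernel):
  L0: frame=0x17 idx=22 entry=0x2C007 [P=1 RW=1 US=1 PS=0]
  L1: frame=0x2C idx=13 entry=0x2F007 [P=1 RW=1 US=1 PS=0]
  L2: frame=0x2F idx=1 entry=0x30007 [P=1 RW=1 US=1 PS=0]
  ✓ 0x30FAA  — 3 lookups

Entries read for #3: 3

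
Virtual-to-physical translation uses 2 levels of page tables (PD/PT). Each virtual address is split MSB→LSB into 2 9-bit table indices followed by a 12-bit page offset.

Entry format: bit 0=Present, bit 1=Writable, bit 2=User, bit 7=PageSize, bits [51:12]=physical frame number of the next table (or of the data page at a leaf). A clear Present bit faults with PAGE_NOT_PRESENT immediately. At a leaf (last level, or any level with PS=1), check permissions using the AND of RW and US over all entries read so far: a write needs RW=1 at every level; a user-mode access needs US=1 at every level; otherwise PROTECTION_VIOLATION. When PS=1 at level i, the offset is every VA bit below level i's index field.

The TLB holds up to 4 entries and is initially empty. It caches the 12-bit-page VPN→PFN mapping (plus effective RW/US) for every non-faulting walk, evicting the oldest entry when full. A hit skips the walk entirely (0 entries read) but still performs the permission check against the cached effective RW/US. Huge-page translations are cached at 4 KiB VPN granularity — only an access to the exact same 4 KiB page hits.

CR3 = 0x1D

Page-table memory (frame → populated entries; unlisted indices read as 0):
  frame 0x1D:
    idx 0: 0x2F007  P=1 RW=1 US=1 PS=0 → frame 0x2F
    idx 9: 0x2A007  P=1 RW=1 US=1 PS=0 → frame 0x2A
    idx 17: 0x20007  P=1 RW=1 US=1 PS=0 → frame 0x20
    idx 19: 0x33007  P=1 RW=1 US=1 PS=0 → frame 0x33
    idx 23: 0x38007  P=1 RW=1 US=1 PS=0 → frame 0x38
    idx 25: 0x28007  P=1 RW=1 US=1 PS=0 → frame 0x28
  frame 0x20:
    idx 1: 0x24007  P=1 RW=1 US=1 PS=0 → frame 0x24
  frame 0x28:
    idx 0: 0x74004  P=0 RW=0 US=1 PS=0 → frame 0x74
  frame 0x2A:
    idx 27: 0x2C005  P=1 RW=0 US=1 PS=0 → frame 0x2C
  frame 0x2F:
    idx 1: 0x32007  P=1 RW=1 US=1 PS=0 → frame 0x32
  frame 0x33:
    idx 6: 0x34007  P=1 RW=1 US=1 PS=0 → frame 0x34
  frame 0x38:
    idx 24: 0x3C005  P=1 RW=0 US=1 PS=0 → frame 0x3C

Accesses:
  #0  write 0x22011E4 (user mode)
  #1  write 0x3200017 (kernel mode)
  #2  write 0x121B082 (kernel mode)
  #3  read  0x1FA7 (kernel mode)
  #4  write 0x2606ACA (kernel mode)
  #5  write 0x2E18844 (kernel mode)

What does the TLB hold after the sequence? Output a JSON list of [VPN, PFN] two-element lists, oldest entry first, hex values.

Per-access translation:
#0 VA=0x22011E4 (w,user):
  [0] read 0x1D idx=17: raw=0x20007 flags P=1 W=1 U=1 S=0
  [1] read 0x20 idx=1: raw=0x24007 flags P=1 W=1 U=1 S=0
  ⇒ phys 0x241E4  [2 reads]
#1 VA=0x3200017 (w,kernel):
  [0] read 0x1D idx=25: raw=0x28007 flags P=1 W=1 U=1 S=0
  [1] read 0x28 idx=0: raw=0x74004 flags P=0 W=0 U=1 S=0
  → PAGE_NOT_PRESENT  (2 entries read)
#2 VA=0x121B082 (w,kernel):
  [0] read 0x1D idx=9: raw=0x2A007 flags P=1 W=1 U=1 S=0
  [1] read 0x2A idx=27: raw=0x2C005 flags P=1 W=0 U=1 S=0
  → PROTECTION_VIOLATION  (2 entries read)
#3 VA=0x1FA7 (r,kernel):
  [0] read 0x1D idx=0: raw=0x2F007 flags P=1 W=1 U=1 S=0
  [1] read 0x2F idx=1: raw=0x32007 flags P=1 W=1 U=1 S=0
  ⇒ phys 0x32FA7  [2 reads]
#4 VA=0x2606ACA (w,kernel):
  [0] read 0x1D idx=19: raw=0x33007 flags P=1 W=1 U=1 S=0
  [1] read 0x33 idx=6: raw=0x34007 flags P=1 W=1 U=1 S=0
  ⇒ phys 0x34ACA  [2 reads]
#5 VA=0x2E18844 (w,kernel):
  [0] read 0x1D idx=23: raw=0x38007 flags P=1 W=1 U=1 S=0
  [1] read 0x38 idx=24: raw=0x3C005 flags P=1 W=0 U=1 S=0
  → PROTECTION_VIOLATION  (2 entries read)

TLB: [["0x2201", "0x24"], ["0x1", "0x32"], ["0x2606", "0x34"]]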